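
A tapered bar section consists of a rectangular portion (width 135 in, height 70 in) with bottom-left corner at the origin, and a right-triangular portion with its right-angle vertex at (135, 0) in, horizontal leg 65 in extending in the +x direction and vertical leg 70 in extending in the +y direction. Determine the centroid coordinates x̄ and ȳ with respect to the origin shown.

x̄ = 84.80 in, ȳ = 32.74 in

rectangular portion: A = 135 × 70 = 9450.00, centroid at (67.50, 35.00).
triangular portion: A = ½·65·70 = 2275.00, centroid at (156.67, 23.33).
ΣA = 11725.00 in²
ΣAx̄ = (9450.00)(67.50) + (2275.00)(156.67) = 994291.67 in³
ΣAȳ = (9450.00)(35.00) + (2275.00)(23.33) = 383833.33 in³
x̄ = 994291.67 / 11725.00 = 84.80 in
ȳ = 383833.33 / 11725.00 = 32.74 in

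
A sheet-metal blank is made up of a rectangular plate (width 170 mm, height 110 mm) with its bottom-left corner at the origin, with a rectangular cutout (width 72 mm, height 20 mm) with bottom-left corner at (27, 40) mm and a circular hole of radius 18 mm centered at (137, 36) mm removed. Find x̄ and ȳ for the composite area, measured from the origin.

x̄ = 83.69 mm, ȳ = 56.63 mm

Part | A | x̄ᵢ | ȳᵢ | A·x̄ᵢ | A·ȳᵢ
plate | 18700.00 | 85.00 | 55.00 | 1589500.00 | 1028500.00
hole 1 | -1440.00 | 63.00 | 50.00 | -90720.00 | -72000.00
hole 2 | -1017.88 | 137.00 | 36.00 | -139449.01 | -36643.54
Σ | 16242.12 |  |  | 1359330.99 | 919856.46
x̄ = 1359330.99 / 16242.12 = 83.69 mm
ȳ = 919856.46 / 16242.12 = 56.63 mm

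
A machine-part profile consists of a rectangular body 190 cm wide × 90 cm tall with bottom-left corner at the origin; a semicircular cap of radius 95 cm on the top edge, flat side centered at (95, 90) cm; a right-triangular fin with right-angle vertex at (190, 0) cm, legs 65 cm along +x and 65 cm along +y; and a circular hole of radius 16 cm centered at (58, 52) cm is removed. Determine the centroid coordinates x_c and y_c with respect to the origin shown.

x_c = 103.48 cm, y_c = 80.43 cm

rectangular body: A = 190 × 90 = 17100.00, centroid at (95.00, 45.00).
semicircular top: A = ½π·95² = 14176.44, centroid at (95.00, 130.32).
triangular fin: A = ½·65·65 = 2112.50, centroid at (211.67, 21.67).
hole: A = −π·16² = -804.25, centroid at (58.00, 52.00).
ΣA = 32584.69 cm²
ΣAx_c = (17100.00)(95.00) + (14176.44)(95.00) + (2112.50)(211.67) + (-804.25)(58.00) = 3371760.97 cm³
ΣAy_c = (17100.00)(45.00) + (14176.44)(130.32) + (2112.50)(21.67) + (-804.25)(52.00) = 2620912.60 cm³
x_c = 3371760.97 / 32584.69 = 103.48 cm
y_c = 2620912.60 / 32584.69 = 80.43 cm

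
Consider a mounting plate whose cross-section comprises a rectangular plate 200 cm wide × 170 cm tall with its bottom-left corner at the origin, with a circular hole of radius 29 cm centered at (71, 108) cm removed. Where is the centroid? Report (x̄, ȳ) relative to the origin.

x̄ = 102.44 cm, ȳ = 83.06 cm

Part | A | x̄ᵢ | ȳᵢ | A·x̄ᵢ | A·ȳᵢ
plate | 34000.00 | 100.00 | 85.00 | 3400000.00 | 2890000.00
hole | -2642.08 | 71.00 | 108.00 | -187587.64 | -285344.58
Σ | 31357.92 |  |  | 3212412.36 | 2604655.42
x̄ = 3212412.36 / 31357.92 = 102.44 cm
ȳ = 2604655.42 / 31357.92 = 83.06 cm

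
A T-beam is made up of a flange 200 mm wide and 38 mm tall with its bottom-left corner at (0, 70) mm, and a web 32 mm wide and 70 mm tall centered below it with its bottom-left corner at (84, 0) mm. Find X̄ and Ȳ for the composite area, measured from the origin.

web: A = 32 × 70 = 2240.00, centroid at (100.00, 35.00).
flange: A = 200 × 38 = 7600.00, centroid at (100.00, 89.00).
ΣA = 9840.00 mm², ΣAX̄ = 984000.00 mm³, ΣAȲ = 754800.00 mm³.
X̄ = 984000.00/9840.00 = 100.00 mm; Ȳ = 754800.00/9840.00 = 76.71 mm.

X̄ = 100.00 mm, Ȳ = 76.71 mm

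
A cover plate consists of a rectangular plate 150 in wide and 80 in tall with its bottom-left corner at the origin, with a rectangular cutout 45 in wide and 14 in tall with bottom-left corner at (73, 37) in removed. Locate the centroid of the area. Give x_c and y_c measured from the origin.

plate: A = 150 × 80 = 12000.00, centroid at (75.00, 40.00).
hole: A = −(45 × 14) = -630.00, centroid at (95.50, 44.00).
ΣA = 11370.00 in², ΣAx_c = 839835.00 in³, ΣAy_c = 452280.00 in³.
x_c = 839835.00/11370.00 = 73.86 in; y_c = 452280.00/11370.00 = 39.78 in.

x_c = 73.86 in, y_c = 39.78 in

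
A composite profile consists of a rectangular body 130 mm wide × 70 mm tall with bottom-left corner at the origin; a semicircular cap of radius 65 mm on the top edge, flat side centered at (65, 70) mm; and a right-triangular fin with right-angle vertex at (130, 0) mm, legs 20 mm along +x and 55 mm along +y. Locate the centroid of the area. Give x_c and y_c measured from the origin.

x_c = 67.42 mm, y_c = 59.94 mm

Part | A | x̄ᵢ | ȳᵢ | A·x̄ᵢ | A·ȳᵢ
rectangular body | 9100.00 | 65.00 | 35.00 | 591500.00 | 318500.00
semicircular top | 6636.61 | 65.00 | 97.59 | 431379.94 | 647646.35
triangular fin | 550.00 | 136.67 | 18.33 | 75166.67 | 10083.33
Σ | 16286.61 |  |  | 1098046.61 | 976229.68
x_c = 1098046.61 / 16286.61 = 67.42 mm
y_c = 976229.68 / 16286.61 = 59.94 mm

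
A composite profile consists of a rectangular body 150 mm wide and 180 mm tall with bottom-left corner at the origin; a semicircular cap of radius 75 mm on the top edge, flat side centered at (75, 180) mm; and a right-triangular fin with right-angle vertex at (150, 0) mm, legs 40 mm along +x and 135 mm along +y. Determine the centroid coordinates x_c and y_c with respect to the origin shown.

x_c = 81.19 mm, y_c = 114.78 mm

Part | A | x̄ᵢ | ȳᵢ | A·x̄ᵢ | A·ȳᵢ
rectangular body | 27000.00 | 75.00 | 90.00 | 2025000.00 | 2430000.00
semicircular top | 8835.73 | 75.00 | 211.83 | 662679.70 | 1871681.28
triangular fin | 2700.00 | 163.33 | 45.00 | 441000.00 | 121500.00
Σ | 38535.73 |  |  | 3128679.70 | 4423181.28
x_c = 3128679.70 / 38535.73 = 81.19 mm
y_c = 4423181.28 / 38535.73 = 114.78 mm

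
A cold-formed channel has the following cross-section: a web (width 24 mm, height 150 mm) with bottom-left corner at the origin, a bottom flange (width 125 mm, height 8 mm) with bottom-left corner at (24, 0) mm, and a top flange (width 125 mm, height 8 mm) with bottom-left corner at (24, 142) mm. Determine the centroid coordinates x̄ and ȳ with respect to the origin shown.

Part | A | x̄ᵢ | ȳᵢ | A·x̄ᵢ | A·ȳᵢ
web | 3600.00 | 12.00 | 75.00 | 43200.00 | 270000.00
bottom flange | 1000.00 | 86.50 | 4.00 | 86500.00 | 4000.00
top flange | 1000.00 | 86.50 | 146.00 | 86500.00 | 146000.00
Σ | 5600.00 |  |  | 216200.00 | 420000.00
x̄ = 216200.00 / 5600.00 = 38.61 mm
ȳ = 420000.00 / 5600.00 = 75.00 mm

x̄ = 38.61 mm, ȳ = 75.00 mm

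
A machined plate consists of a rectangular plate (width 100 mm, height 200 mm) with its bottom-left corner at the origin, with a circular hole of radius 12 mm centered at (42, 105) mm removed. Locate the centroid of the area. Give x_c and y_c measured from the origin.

x_c = 50.19 mm, y_c = 99.88 mm

Part | A | x̄ᵢ | ȳᵢ | A·x̄ᵢ | A·ȳᵢ
plate | 20000.00 | 50.00 | 100.00 | 1000000.00 | 2000000.00
hole | -452.39 | 42.00 | 105.00 | -19000.35 | -47500.88
Σ | 19547.61 |  |  | 980999.65 | 1952499.12
x_c = 980999.65 / 19547.61 = 50.19 mm
y_c = 1952499.12 / 19547.61 = 99.88 mm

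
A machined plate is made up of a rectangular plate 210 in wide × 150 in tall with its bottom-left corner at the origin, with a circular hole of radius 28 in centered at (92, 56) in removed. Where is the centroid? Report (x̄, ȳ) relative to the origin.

plate: A = 210 × 150 = 31500.00, centroid at (105.00, 75.00).
hole: A = −π·28² = -2463.01, centroid at (92.00, 56.00).
ΣA = 29036.99 in², ΣAx̄ = 3080903.21 in³, ΣAȳ = 2224571.52 in³.
x̄ = 3080903.21/29036.99 = 106.10 in; ȳ = 2224571.52/29036.99 = 76.61 in.

x̄ = 106.10 in, ȳ = 76.61 in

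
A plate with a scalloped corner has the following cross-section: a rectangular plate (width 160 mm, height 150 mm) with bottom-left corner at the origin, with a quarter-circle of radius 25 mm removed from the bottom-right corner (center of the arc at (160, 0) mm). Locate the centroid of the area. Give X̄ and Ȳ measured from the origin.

X̄ = 78.55 mm, Ȳ = 76.34 mm

Part | A | x̄ᵢ | ȳᵢ | A·x̄ᵢ | A·ȳᵢ
plate | 24000.00 | 80.00 | 75.00 | 1920000.00 | 1800000.00
removed quarter-circle | -490.87 | 149.39 | 10.61 | -73331.48 | -5208.33
Σ | 23509.13 |  |  | 1846668.52 | 1794791.67
X̄ = 1846668.52 / 23509.13 = 78.55 mm
Ȳ = 1794791.67 / 23509.13 = 76.34 mm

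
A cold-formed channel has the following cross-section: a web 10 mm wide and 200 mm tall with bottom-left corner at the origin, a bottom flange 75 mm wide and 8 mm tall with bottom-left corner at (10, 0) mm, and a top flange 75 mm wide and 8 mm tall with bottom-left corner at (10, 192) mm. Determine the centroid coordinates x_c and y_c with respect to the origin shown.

Part | A | x̄ᵢ | ȳᵢ | A·x̄ᵢ | A·ȳᵢ
web | 2000.00 | 5.00 | 100.00 | 10000.00 | 200000.00
bottom flange | 600.00 | 47.50 | 4.00 | 28500.00 | 2400.00
top flange | 600.00 | 47.50 | 196.00 | 28500.00 | 117600.00
Σ | 3200.00 |  |  | 67000.00 | 320000.00
x_c = 67000.00 / 3200.00 = 20.94 mm
y_c = 320000.00 / 3200.00 = 100.00 mm

x_c = 20.94 mm, y_c = 100.00 mm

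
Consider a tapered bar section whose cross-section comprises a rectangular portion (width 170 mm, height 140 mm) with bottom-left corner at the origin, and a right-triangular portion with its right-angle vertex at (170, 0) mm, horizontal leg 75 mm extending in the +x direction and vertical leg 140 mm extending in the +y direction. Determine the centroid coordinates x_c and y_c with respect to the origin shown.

rectangular portion: A = 170 × 140 = 23800.00, centroid at (85.00, 70.00).
triangular portion: A = ½·75·140 = 5250.00, centroid at (195.00, 46.67).
ΣA = 29050.00 mm²
ΣAx_c = (23800.00)(85.00) + (5250.00)(195.00) = 3046750.00 mm³
ΣAy_c = (23800.00)(70.00) + (5250.00)(46.67) = 1911000.00 mm³
x_c = 3046750.00 / 29050.00 = 104.88 mm
y_c = 1911000.00 / 29050.00 = 65.78 mm

x_c = 104.88 mm, y_c = 65.78 mm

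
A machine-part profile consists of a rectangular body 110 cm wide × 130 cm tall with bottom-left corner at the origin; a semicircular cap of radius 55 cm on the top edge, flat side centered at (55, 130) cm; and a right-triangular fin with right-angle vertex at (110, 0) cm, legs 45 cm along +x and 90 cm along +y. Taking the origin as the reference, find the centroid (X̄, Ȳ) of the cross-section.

X̄ = 61.73 cm, Ȳ = 81.55 cm

rectangular body: A = 110 × 130 = 14300.00, centroid at (55.00, 65.00).
semicircular top: A = ½π·55² = 4751.66, centroid at (55.00, 153.34).
triangular fin: A = ½·45·90 = 2025.00, centroid at (125.00, 30.00).
ΣA = 21076.66 cm², ΣAX̄ = 1300966.24 cm³, ΣAȲ = 1718882.32 cm³.
X̄ = 1300966.24/21076.66 = 61.73 cm; Ȳ = 1718882.32/21076.66 = 81.55 cm.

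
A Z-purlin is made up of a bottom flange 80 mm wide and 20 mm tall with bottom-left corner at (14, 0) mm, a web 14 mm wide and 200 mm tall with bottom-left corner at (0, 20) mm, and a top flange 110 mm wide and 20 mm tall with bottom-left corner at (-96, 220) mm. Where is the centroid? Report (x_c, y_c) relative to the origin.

x_c = 2.39 mm, y_c = 130.00 mm

Part | A | x̄ᵢ | ȳᵢ | A·x̄ᵢ | A·ȳᵢ
bottom flange | 1600.00 | 54.00 | 10.00 | 86400.00 | 16000.00
web | 2800.00 | 7.00 | 120.00 | 19600.00 | 336000.00
top flange | 2200.00 | -41.00 | 230.00 | -90200.00 | 506000.00
Σ | 6600.00 |  |  | 15800.00 | 858000.00
x_c = 15800.00 / 6600.00 = 2.39 mm
y_c = 858000.00 / 6600.00 = 130.00 mm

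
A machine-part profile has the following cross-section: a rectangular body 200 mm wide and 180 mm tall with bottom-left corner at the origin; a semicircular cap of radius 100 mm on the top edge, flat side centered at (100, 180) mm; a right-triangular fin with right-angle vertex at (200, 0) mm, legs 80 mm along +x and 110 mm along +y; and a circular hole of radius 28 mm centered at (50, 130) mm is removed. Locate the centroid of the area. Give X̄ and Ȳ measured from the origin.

Part | A | x̄ᵢ | ȳᵢ | A·x̄ᵢ | A·ȳᵢ
rectangular body | 36000.00 | 100.00 | 90.00 | 3600000.00 | 3240000.00
semicircular top | 15707.96 | 100.00 | 222.44 | 1570796.33 | 3494100.05
triangular fin | 4400.00 | 226.67 | 36.67 | 997333.33 | 161333.33
hole | -2463.01 | 50.00 | 130.00 | -123150.43 | -320191.12
Σ | 53644.95 |  |  | 6044979.23 | 6575242.26
X̄ = 6044979.23 / 53644.95 = 112.68 mm
Ȳ = 6575242.26 / 53644.95 = 122.57 mm

X̄ = 112.68 mm, Ȳ = 122.57 mm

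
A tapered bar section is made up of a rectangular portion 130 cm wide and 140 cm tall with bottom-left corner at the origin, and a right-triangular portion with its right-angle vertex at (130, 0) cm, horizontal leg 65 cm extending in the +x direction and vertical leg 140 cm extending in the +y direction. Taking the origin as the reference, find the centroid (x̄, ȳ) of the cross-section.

x̄ = 82.33 cm, ȳ = 65.33 cm

rectangular portion: A = 130 × 140 = 18200.00, centroid at (65.00, 70.00).
triangular portion: A = ½·65·140 = 4550.00, centroid at (151.67, 46.67).
ΣA = 22750.00 cm²
ΣAx̄ = (18200.00)(65.00) + (4550.00)(151.67) = 1873083.33 cm³
ΣAȳ = (18200.00)(70.00) + (4550.00)(46.67) = 1486333.33 cm³
x̄ = 1873083.33 / 22750.00 = 82.33 cm
ȳ = 1486333.33 / 22750.00 = 65.33 cm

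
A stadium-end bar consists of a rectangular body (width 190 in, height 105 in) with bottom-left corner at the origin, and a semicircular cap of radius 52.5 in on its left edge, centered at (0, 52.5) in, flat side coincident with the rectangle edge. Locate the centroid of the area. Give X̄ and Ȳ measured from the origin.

rectangular body: A = 190 × 105 = 19950.00, centroid at (95.00, 52.50).
semicircular end: A = ½π·52.5² = 4329.51, centroid at (-22.28, 52.50).
ΣA = 24279.51 in², ΣAX̄ = 1798781.25 in³, ΣAȲ = 1274674.14 in³.
X̄ = 1798781.25/24279.51 = 74.09 in; Ȳ = 1274674.14/24279.51 = 52.50 in.

X̄ = 74.09 in, Ȳ = 52.50 in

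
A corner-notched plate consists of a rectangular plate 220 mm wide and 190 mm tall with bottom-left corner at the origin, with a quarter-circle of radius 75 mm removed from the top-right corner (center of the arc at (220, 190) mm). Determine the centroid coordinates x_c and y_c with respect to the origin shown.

plate: A = 220 × 190 = 41800.00, centroid at (110.00, 95.00).
removed quarter-circle: A = −¼π·75² = -4417.86, centroid at (188.17, 158.17).
ΣA = 37382.14 mm², ΣAx_c = 3766694.77 mm³, ΣAy_c = 3272230.71 mm³.
x_c = 3766694.77/37382.14 = 100.76 mm; y_c = 3272230.71/37382.14 = 87.53 mm.

x_c = 100.76 mm, y_c = 87.53 mm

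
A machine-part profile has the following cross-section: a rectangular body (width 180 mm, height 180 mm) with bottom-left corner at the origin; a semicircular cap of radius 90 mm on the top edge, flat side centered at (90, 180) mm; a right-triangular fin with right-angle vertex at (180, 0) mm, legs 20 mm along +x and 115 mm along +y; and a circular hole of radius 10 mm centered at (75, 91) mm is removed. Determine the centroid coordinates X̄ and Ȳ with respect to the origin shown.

rectangular body: A = 180 × 180 = 32400.00, centroid at (90.00, 90.00).
semicircular top: A = ½π·90² = 12723.45, centroid at (90.00, 218.20).
triangular fin: A = ½·20·115 = 1150.00, centroid at (186.67, 38.33).
hole: A = −π·10² = -314.16, centroid at (75.00, 91.00).
ΣA = 45959.29 mm², ΣAX̄ = 4252215.24 mm³, ΣAȲ = 5707715.88 mm³.
X̄ = 4252215.24/45959.29 = 92.52 mm; Ȳ = 5707715.88/45959.29 = 124.19 mm.

X̄ = 92.52 mm, Ȳ = 124.19 mm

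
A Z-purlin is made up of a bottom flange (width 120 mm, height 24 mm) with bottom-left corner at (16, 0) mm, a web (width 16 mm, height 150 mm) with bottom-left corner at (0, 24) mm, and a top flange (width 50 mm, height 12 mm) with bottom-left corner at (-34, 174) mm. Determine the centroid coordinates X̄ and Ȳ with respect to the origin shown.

bottom flange: A = 120 × 24 = 2880.00, centroid at (76.00, 12.00).
web: A = 16 × 150 = 2400.00, centroid at (8.00, 99.00).
top flange: A = 50 × 12 = 600.00, centroid at (-9.00, 180.00).
ΣA = 5880.00 mm²
ΣAX̄ = (2880.00)(76.00) + (2400.00)(8.00) + (600.00)(-9.00) = 232680.00 mm³
ΣAȲ = (2880.00)(12.00) + (2400.00)(99.00) + (600.00)(180.00) = 380160.00 mm³
X̄ = 232680.00 / 5880.00 = 39.57 mm
Ȳ = 380160.00 / 5880.00 = 64.65 mm

X̄ = 39.57 mm, Ȳ = 64.65 mm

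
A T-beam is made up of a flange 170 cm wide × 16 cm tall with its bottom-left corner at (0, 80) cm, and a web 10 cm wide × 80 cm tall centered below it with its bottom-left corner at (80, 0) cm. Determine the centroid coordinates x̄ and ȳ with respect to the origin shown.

Part | A | x̄ᵢ | ȳᵢ | A·x̄ᵢ | A·ȳᵢ
web | 800.00 | 85.00 | 40.00 | 68000.00 | 32000.00
flange | 2720.00 | 85.00 | 88.00 | 231200.00 | 239360.00
Σ | 3520.00 |  |  | 299200.00 | 271360.00
x̄ = 299200.00 / 3520.00 = 85.00 cm
ȳ = 271360.00 / 3520.00 = 77.09 cm

x̄ = 85.00 cm, ȳ = 77.09 cm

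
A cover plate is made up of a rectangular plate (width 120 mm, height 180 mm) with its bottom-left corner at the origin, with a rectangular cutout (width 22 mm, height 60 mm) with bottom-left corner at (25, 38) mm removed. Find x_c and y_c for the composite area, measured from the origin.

x_c = 61.56 mm, y_c = 91.43 mm

plate: A = 120 × 180 = 21600.00, centroid at (60.00, 90.00).
hole: A = −(22 × 60) = -1320.00, centroid at (36.00, 68.00).
ΣA = 20280.00 mm²
ΣAx_c = (21600.00)(60.00) + (-1320.00)(36.00) = 1248480.00 mm³
ΣAy_c = (21600.00)(90.00) + (-1320.00)(68.00) = 1854240.00 mm³
x_c = 1248480.00 / 20280.00 = 61.56 mm
y_c = 1854240.00 / 20280.00 = 91.43 mm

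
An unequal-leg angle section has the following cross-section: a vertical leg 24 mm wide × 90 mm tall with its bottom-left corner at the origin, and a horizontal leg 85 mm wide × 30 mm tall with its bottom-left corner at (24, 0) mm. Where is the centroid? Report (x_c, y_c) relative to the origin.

Part | A | x̄ᵢ | ȳᵢ | A·x̄ᵢ | A·ȳᵢ
vertical leg | 2160.00 | 12.00 | 45.00 | 25920.00 | 97200.00
horizontal leg | 2550.00 | 66.50 | 15.00 | 169575.00 | 38250.00
Σ | 4710.00 |  |  | 195495.00 | 135450.00
x_c = 195495.00 / 4710.00 = 41.51 mm
y_c = 135450.00 / 4710.00 = 28.76 mm

x_c = 41.51 mm, y_c = 28.76 mm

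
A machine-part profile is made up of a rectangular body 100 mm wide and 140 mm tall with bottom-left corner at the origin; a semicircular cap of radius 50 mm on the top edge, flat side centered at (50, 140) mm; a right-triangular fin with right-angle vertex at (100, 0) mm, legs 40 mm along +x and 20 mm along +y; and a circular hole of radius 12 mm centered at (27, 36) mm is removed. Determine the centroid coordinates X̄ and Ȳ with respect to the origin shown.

X̄ = 52.00 mm, Ȳ = 89.48 mm

rectangular body: A = 100 × 140 = 14000.00, centroid at (50.00, 70.00).
semicircular top: A = ½π·50² = 3926.99, centroid at (50.00, 161.22).
triangular fin: A = ½·40·20 = 400.00, centroid at (113.33, 6.67).
hole: A = −π·12² = -452.39, centroid at (27.00, 36.00).
ΣA = 17874.60 mm²
ΣAX̄ = (14000.00)(50.00) + (3926.99)(50.00) + (400.00)(113.33) + (-452.39)(27.00) = 929468.36 mm³
ΣAȲ = (14000.00)(70.00) + (3926.99)(161.22) + (400.00)(6.67) + (-452.39)(36.00) = 1599492.70 mm³
X̄ = 929468.36 / 17874.60 = 52.00 mm
Ȳ = 1599492.70 / 17874.60 = 89.48 mm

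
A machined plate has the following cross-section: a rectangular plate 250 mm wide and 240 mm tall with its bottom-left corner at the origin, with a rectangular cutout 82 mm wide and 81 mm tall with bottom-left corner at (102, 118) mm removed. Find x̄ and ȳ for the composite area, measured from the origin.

x̄ = 122.76 mm, ȳ = 115.21 mm

plate: A = 250 × 240 = 60000.00, centroid at (125.00, 120.00).
hole: A = −(82 × 81) = -6642.00, centroid at (143.00, 158.50).
ΣA = 53358.00 mm², ΣAx̄ = 6550194.00 mm³, ΣAȳ = 6147243.00 mm³.
x̄ = 6550194.00/53358.00 = 122.76 mm; ȳ = 6147243.00/53358.00 = 115.21 mm.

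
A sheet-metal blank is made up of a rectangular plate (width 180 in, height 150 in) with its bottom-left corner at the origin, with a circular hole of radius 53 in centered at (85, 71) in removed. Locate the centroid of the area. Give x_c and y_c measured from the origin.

plate: A = 180 × 150 = 27000.00, centroid at (90.00, 75.00).
hole: A = −π·53² = -8824.73, centroid at (85.00, 71.00).
ΣA = 18175.27 in², ΣAx_c = 1679897.63 in³, ΣAy_c = 1398443.90 in³.
x_c = 1679897.63/18175.27 = 92.43 in; y_c = 1398443.90/18175.27 = 76.94 in.

x_c = 92.43 in, y_c = 76.94 in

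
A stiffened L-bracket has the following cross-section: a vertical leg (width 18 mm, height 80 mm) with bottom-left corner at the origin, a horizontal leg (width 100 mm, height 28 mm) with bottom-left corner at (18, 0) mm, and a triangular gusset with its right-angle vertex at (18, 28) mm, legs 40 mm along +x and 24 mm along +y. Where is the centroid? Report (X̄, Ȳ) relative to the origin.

vertical leg: A = 18 × 80 = 1440.00, centroid at (9.00, 40.00).
horizontal leg: A = 100 × 28 = 2800.00, centroid at (68.00, 14.00).
gusset: A = ½·40·24 = 480.00, centroid at (31.33, 36.00).
ΣA = 4720.00 mm², ΣAX̄ = 218400.00 mm³, ΣAȲ = 114080.00 mm³.
X̄ = 218400.00/4720.00 = 46.27 mm; Ȳ = 114080.00/4720.00 = 24.17 mm.

X̄ = 46.27 mm, Ȳ = 24.17 mm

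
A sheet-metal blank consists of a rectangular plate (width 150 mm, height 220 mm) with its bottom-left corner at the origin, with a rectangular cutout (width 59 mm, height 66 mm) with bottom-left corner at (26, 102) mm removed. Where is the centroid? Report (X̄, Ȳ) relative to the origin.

plate: A = 150 × 220 = 33000.00, centroid at (75.00, 110.00).
hole: A = −(59 × 66) = -3894.00, centroid at (55.50, 135.00).
ΣA = 29106.00 mm²
ΣAX̄ = (33000.00)(75.00) + (-3894.00)(55.50) = 2258883.00 mm³
ΣAȲ = (33000.00)(110.00) + (-3894.00)(135.00) = 3104310.00 mm³
X̄ = 2258883.00 / 29106.00 = 77.61 mm
Ȳ = 3104310.00 / 29106.00 = 106.66 mm

X̄ = 77.61 mm, Ȳ = 106.66 mm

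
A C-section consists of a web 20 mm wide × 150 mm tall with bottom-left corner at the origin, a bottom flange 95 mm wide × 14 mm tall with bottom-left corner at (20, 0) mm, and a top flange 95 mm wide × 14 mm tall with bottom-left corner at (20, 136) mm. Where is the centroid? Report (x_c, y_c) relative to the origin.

Part | A | x̄ᵢ | ȳᵢ | A·x̄ᵢ | A·ȳᵢ
web | 3000.00 | 10.00 | 75.00 | 30000.00 | 225000.00
bottom flange | 1330.00 | 67.50 | 7.00 | 89775.00 | 9310.00
top flange | 1330.00 | 67.50 | 143.00 | 89775.00 | 190190.00
Σ | 5660.00 |  |  | 209550.00 | 424500.00
x_c = 209550.00 / 5660.00 = 37.02 mm
y_c = 424500.00 / 5660.00 = 75.00 mm

x_c = 37.02 mm, y_c = 75.00 mm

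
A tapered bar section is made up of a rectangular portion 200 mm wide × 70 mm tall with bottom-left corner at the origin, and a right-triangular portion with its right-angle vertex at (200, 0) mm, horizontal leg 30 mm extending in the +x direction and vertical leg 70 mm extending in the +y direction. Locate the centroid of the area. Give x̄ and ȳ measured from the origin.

x̄ = 107.67 mm, ȳ = 34.19 mm

rectangular portion: A = 200 × 70 = 14000.00, centroid at (100.00, 35.00).
triangular portion: A = ½·30·70 = 1050.00, centroid at (210.00, 23.33).
ΣA = 15050.00 mm², ΣAx̄ = 1620500.00 mm³, ΣAȳ = 514500.00 mm³.
x̄ = 1620500.00/15050.00 = 107.67 mm; ȳ = 514500.00/15050.00 = 34.19 mm.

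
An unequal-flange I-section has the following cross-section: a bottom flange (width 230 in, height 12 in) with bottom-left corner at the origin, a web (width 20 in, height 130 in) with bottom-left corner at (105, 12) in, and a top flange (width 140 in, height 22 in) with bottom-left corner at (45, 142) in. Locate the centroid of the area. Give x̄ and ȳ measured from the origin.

bottom flange: A = 230 × 12 = 2760.00, centroid at (115.00, 6.00).
web: A = 20 × 130 = 2600.00, centroid at (115.00, 77.00).
top flange: A = 140 × 22 = 3080.00, centroid at (115.00, 153.00).
ΣA = 8440.00 in²
ΣAx̄ = (2760.00)(115.00) + (2600.00)(115.00) + (3080.00)(115.00) = 970600.00 in³
ΣAȳ = (2760.00)(6.00) + (2600.00)(77.00) + (3080.00)(153.00) = 688000.00 in³
x̄ = 970600.00 / 8440.00 = 115.00 in
ȳ = 688000.00 / 8440.00 = 81.52 in

x̄ = 115.00 in, ȳ = 81.52 in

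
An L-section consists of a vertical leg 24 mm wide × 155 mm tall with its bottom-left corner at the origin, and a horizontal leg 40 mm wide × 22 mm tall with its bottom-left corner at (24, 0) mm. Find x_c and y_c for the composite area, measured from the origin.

vertical leg: A = 24 × 155 = 3720.00, centroid at (12.00, 77.50).
horizontal leg: A = 40 × 22 = 880.00, centroid at (44.00, 11.00).
ΣA = 4600.00 mm², ΣAx_c = 83360.00 mm³, ΣAy_c = 297980.00 mm³.
x_c = 83360.00/4600.00 = 18.12 mm; y_c = 297980.00/4600.00 = 64.78 mm.

x_c = 18.12 mm, y_c = 64.78 mm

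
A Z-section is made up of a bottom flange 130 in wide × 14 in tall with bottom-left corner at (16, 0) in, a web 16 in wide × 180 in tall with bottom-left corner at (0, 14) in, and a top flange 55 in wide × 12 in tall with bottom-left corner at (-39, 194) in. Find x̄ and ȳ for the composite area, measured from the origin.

x̄ = 30.39 in, ȳ = 82.88 in

bottom flange: A = 130 × 14 = 1820.00, centroid at (81.00, 7.00).
web: A = 16 × 180 = 2880.00, centroid at (8.00, 104.00).
top flange: A = 55 × 12 = 660.00, centroid at (-11.50, 200.00).
ΣA = 5360.00 in², ΣAx̄ = 162870.00 in³, ΣAȳ = 444260.00 in³.
x̄ = 162870.00/5360.00 = 30.39 in; ȳ = 444260.00/5360.00 = 82.88 in.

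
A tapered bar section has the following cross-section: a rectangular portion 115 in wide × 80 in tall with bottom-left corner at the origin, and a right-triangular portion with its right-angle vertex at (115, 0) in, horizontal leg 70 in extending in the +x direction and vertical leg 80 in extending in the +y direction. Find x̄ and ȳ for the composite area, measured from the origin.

rectangular portion: A = 115 × 80 = 9200.00, centroid at (57.50, 40.00).
triangular portion: A = ½·70·80 = 2800.00, centroid at (138.33, 26.67).
ΣA = 12000.00 in², ΣAx̄ = 916333.33 in³, ΣAȳ = 442666.67 in³.
x̄ = 916333.33/12000.00 = 76.36 in; ȳ = 442666.67/12000.00 = 36.89 in.

x̄ = 76.36 in, ȳ = 36.89 in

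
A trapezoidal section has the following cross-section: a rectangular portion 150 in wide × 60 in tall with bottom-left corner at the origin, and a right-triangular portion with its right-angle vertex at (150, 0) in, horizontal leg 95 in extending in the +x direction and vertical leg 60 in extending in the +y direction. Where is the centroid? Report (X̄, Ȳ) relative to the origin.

X̄ = 100.65 in, Ȳ = 27.59 in

rectangular portion: A = 150 × 60 = 9000.00, centroid at (75.00, 30.00).
triangular portion: A = ½·95·60 = 2850.00, centroid at (181.67, 20.00).
ΣA = 11850.00 in²
ΣAX̄ = (9000.00)(75.00) + (2850.00)(181.67) = 1192750.00 in³
ΣAȲ = (9000.00)(30.00) + (2850.00)(20.00) = 327000.00 in³
X̄ = 1192750.00 / 11850.00 = 100.65 in
Ȳ = 327000.00 / 11850.00 = 27.59 in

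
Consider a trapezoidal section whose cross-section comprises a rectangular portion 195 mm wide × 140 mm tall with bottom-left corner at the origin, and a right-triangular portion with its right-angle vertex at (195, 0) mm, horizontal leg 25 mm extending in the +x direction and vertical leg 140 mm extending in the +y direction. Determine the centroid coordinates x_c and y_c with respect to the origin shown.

rectangular portion: A = 195 × 140 = 27300.00, centroid at (97.50, 70.00).
triangular portion: A = ½·25·140 = 1750.00, centroid at (203.33, 46.67).
ΣA = 29050.00 mm²
ΣAx_c = (27300.00)(97.50) + (1750.00)(203.33) = 3017583.33 mm³
ΣAy_c = (27300.00)(70.00) + (1750.00)(46.67) = 1992666.67 mm³
x_c = 3017583.33 / 29050.00 = 103.88 mm
y_c = 1992666.67 / 29050.00 = 68.59 mm

x_c = 103.88 mm, y_c = 68.59 mm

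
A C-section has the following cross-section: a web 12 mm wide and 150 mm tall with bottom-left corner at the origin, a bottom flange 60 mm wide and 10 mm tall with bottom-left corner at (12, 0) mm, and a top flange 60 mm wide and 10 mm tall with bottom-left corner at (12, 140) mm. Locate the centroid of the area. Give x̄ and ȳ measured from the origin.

x̄ = 20.40 mm, ȳ = 75.00 mm

web: A = 12 × 150 = 1800.00, centroid at (6.00, 75.00).
bottom flange: A = 60 × 10 = 600.00, centroid at (42.00, 5.00).
top flange: A = 60 × 10 = 600.00, centroid at (42.00, 145.00).
ΣA = 3000.00 mm²
ΣAx̄ = (1800.00)(6.00) + (600.00)(42.00) + (600.00)(42.00) = 61200.00 mm³
ΣAȳ = (1800.00)(75.00) + (600.00)(5.00) + (600.00)(145.00) = 225000.00 mm³
x̄ = 61200.00 / 3000.00 = 20.40 mm
ȳ = 225000.00 / 3000.00 = 75.00 mm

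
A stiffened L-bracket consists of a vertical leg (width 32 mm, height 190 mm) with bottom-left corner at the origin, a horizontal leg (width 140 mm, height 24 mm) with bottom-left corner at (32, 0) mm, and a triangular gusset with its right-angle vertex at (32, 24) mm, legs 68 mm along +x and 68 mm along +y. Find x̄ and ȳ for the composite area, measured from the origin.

x̄ = 48.20 mm, ȳ = 61.76 mm

vertical leg: A = 32 × 190 = 6080.00, centroid at (16.00, 95.00).
horizontal leg: A = 140 × 24 = 3360.00, centroid at (102.00, 12.00).
gusset: A = ½·68·68 = 2312.00, centroid at (54.67, 46.67).
ΣA = 11752.00 mm², ΣAx̄ = 566389.33 mm³, ΣAȳ = 725813.33 mm³.
x̄ = 566389.33/11752.00 = 48.20 mm; ȳ = 725813.33/11752.00 = 61.76 mm.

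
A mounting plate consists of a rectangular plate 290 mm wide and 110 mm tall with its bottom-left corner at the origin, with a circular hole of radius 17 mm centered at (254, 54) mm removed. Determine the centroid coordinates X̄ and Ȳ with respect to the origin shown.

X̄ = 141.81 mm, Ȳ = 55.03 mm

Part | A | x̄ᵢ | ȳᵢ | A·x̄ᵢ | A·ȳᵢ
plate | 31900.00 | 145.00 | 55.00 | 4625500.00 | 1754500.00
hole | -907.92 | 254.00 | 54.00 | -230611.75 | -49027.69
Σ | 30992.08 |  |  | 4394888.25 | 1705472.31
X̄ = 4394888.25 / 30992.08 = 141.81 mm
Ȳ = 1705472.31 / 30992.08 = 55.03 mm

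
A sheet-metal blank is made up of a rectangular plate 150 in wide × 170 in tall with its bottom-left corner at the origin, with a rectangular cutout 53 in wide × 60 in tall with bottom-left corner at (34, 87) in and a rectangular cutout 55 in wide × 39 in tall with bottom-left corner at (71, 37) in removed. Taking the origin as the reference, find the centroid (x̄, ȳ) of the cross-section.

plate: A = 150 × 170 = 25500.00, centroid at (75.00, 85.00).
hole 1: A = −(53 × 60) = -3180.00, centroid at (60.50, 117.00).
hole 2: A = −(55 × 39) = -2145.00, centroid at (98.50, 56.50).
ΣA = 20175.00 in²
ΣAx̄ = (25500.00)(75.00) + (-3180.00)(60.50) + (-2145.00)(98.50) = 1508827.50 in³
ΣAȳ = (25500.00)(85.00) + (-3180.00)(117.00) + (-2145.00)(56.50) = 1674247.50 in³
x̄ = 1508827.50 / 20175.00 = 74.79 in
ȳ = 1674247.50 / 20175.00 = 82.99 in

x̄ = 74.79 in, ȳ = 82.99 in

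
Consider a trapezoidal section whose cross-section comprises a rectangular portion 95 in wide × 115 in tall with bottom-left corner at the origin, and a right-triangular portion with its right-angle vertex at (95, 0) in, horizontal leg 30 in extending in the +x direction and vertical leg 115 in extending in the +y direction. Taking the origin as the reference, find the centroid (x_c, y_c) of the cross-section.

rectangular portion: A = 95 × 115 = 10925.00, centroid at (47.50, 57.50).
triangular portion: A = ½·30·115 = 1725.00, centroid at (105.00, 38.33).
ΣA = 12650.00 in², ΣAx_c = 700062.50 in³, ΣAy_c = 694312.50 in³.
x_c = 700062.50/12650.00 = 55.34 in; y_c = 694312.50/12650.00 = 54.89 in.

x_c = 55.34 in, y_c = 54.89 in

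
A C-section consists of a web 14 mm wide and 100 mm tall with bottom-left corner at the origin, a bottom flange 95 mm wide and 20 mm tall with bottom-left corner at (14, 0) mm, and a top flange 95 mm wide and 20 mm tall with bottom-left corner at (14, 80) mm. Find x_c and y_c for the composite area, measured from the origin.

Part | A | x̄ᵢ | ȳᵢ | A·x̄ᵢ | A·ȳᵢ
web | 1400.00 | 7.00 | 50.00 | 9800.00 | 70000.00
bottom flange | 1900.00 | 61.50 | 10.00 | 116850.00 | 19000.00
top flange | 1900.00 | 61.50 | 90.00 | 116850.00 | 171000.00
Σ | 5200.00 |  |  | 243500.00 | 260000.00
x_c = 243500.00 / 5200.00 = 46.83 mm
y_c = 260000.00 / 5200.00 = 50.00 mm

x_c = 46.83 mm, y_c = 50.00 mm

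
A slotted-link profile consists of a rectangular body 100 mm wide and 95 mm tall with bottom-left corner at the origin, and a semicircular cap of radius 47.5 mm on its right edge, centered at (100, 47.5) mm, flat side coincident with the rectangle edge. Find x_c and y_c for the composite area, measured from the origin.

rectangular body: A = 100 × 95 = 9500.00, centroid at (50.00, 47.50).
semicircular end: A = ½π·47.5² = 3544.11, centroid at (120.16, 47.50).
ΣA = 13044.11 mm²
ΣAx_c = (9500.00)(50.00) + (3544.11)(120.16) = 900858.84 mm³
ΣAy_c = (9500.00)(47.50) + (3544.11)(47.50) = 619595.19 mm³
x_c = 900858.84 / 13044.11 = 69.06 mm
y_c = 619595.19 / 13044.11 = 47.50 mm

x_c = 69.06 mm, y_c = 47.50 mm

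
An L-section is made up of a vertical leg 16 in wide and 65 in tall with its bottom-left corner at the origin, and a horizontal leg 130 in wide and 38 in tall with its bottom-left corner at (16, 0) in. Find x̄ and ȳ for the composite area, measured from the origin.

vertical leg: A = 16 × 65 = 1040.00, centroid at (8.00, 32.50).
horizontal leg: A = 130 × 38 = 4940.00, centroid at (81.00, 19.00).
ΣA = 5980.00 in², ΣAx̄ = 408460.00 in³, ΣAȳ = 127660.00 in³.
x̄ = 408460.00/5980.00 = 68.30 in; ȳ = 127660.00/5980.00 = 21.35 in.

x̄ = 68.30 in, ȳ = 21.35 in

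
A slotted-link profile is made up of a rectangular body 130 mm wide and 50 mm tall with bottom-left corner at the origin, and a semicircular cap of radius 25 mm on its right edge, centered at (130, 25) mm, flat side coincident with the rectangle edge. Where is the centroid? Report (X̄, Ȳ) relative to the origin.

X̄ = 74.92 mm, Ȳ = 25.00 mm

Part | A | x̄ᵢ | ȳᵢ | A·x̄ᵢ | A·ȳᵢ
rectangular body | 6500.00 | 65.00 | 25.00 | 422500.00 | 162500.00
semicircular end | 981.75 | 140.61 | 25.00 | 138043.87 | 24543.69
Σ | 7481.75 |  |  | 560543.87 | 187043.69
X̄ = 560543.87 / 7481.75 = 74.92 mm
Ȳ = 187043.69 / 7481.75 = 25.00 mm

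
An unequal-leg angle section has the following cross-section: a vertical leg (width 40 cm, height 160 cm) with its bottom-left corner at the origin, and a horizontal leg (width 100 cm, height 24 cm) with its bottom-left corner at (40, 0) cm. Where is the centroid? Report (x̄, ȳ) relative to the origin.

vertical leg: A = 40 × 160 = 6400.00, centroid at (20.00, 80.00).
horizontal leg: A = 100 × 24 = 2400.00, centroid at (90.00, 12.00).
ΣA = 8800.00 cm², ΣAx̄ = 344000.00 cm³, ΣAȳ = 540800.00 cm³.
x̄ = 344000.00/8800.00 = 39.09 cm; ȳ = 540800.00/8800.00 = 61.45 cm.

x̄ = 39.09 cm, ȳ = 61.45 cm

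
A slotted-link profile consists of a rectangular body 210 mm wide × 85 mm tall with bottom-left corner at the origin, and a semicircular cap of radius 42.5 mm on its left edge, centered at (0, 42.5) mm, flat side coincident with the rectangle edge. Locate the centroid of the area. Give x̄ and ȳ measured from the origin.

Part | A | x̄ᵢ | ȳᵢ | A·x̄ᵢ | A·ȳᵢ
rectangular body | 17850.00 | 105.00 | 42.50 | 1874250.00 | 758625.00
semicircular end | 2837.25 | -18.04 | 42.50 | -51177.08 | 120583.16
Σ | 20687.25 |  |  | 1823072.92 | 879208.16
x̄ = 1823072.92 / 20687.25 = 88.13 mm
ȳ = 879208.16 / 20687.25 = 42.50 mm

x̄ = 88.13 mm, ȳ = 42.50 mm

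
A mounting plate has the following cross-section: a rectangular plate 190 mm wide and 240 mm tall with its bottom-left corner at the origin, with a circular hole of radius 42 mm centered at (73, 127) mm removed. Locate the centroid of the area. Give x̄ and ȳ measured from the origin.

x̄ = 98.04 mm, ȳ = 119.03 mm

Part | A | x̄ᵢ | ȳᵢ | A·x̄ᵢ | A·ȳᵢ
plate | 45600.00 | 95.00 | 120.00 | 4332000.00 | 5472000.00
hole | -5541.77 | 73.00 | 127.00 | -404549.17 | -703804.72
Σ | 40058.23 |  |  | 3927450.83 | 4768195.28
x̄ = 3927450.83 / 40058.23 = 98.04 mm
ȳ = 4768195.28 / 40058.23 = 119.03 mm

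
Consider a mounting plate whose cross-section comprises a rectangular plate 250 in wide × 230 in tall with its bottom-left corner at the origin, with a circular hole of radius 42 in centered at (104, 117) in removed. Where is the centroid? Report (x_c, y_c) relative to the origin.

x_c = 127.24 in, y_c = 114.79 in

plate: A = 250 × 230 = 57500.00, centroid at (125.00, 115.00).
hole: A = −π·42² = -5541.77, centroid at (104.00, 117.00).
ΣA = 51958.23 in², ΣAx_c = 6611155.98 in³, ΣAy_c = 5964112.98 in³.
x_c = 6611155.98/51958.23 = 127.24 in; y_c = 5964112.98/51958.23 = 114.79 in.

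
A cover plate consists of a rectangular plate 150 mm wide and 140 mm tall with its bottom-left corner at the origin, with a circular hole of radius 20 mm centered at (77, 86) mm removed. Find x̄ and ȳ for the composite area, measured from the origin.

Part | A | x̄ᵢ | ȳᵢ | A·x̄ᵢ | A·ȳᵢ
plate | 21000.00 | 75.00 | 70.00 | 1575000.00 | 1470000.00
hole | -1256.64 | 77.00 | 86.00 | -96761.05 | -108070.79
Σ | 19743.36 |  |  | 1478238.95 | 1361929.21
x̄ = 1478238.95 / 19743.36 = 74.87 mm
ȳ = 1361929.21 / 19743.36 = 68.98 mm

x̄ = 74.87 mm, ȳ = 68.98 mm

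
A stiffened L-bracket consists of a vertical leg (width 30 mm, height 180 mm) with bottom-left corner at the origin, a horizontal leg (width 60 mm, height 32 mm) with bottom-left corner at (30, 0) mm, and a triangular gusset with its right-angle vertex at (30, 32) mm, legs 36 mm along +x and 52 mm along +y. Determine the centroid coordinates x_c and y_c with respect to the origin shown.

x_c = 28.53 mm, y_c = 68.18 mm

vertical leg: A = 30 × 180 = 5400.00, centroid at (15.00, 90.00).
horizontal leg: A = 60 × 32 = 1920.00, centroid at (60.00, 16.00).
gusset: A = ½·36·52 = 936.00, centroid at (42.00, 49.33).
ΣA = 8256.00 mm², ΣAx_c = 235512.00 mm³, ΣAy_c = 562896.00 mm³.
x_c = 235512.00/8256.00 = 28.53 mm; y_c = 562896.00/8256.00 = 68.18 mm.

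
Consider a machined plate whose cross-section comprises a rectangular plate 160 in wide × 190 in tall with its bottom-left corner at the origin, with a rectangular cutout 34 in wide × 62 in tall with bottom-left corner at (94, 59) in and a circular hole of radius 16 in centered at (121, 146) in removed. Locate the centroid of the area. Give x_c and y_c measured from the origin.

x_c = 76.42 in, y_c = 93.89 in

plate: A = 160 × 190 = 30400.00, centroid at (80.00, 95.00).
hole 1: A = −(34 × 62) = -2108.00, centroid at (111.00, 90.00).
hole 2: A = −π·16² = -804.25, centroid at (121.00, 146.00).
ΣA = 27487.75 in², ΣAx_c = 2100698.03 in³, ΣAy_c = 2580859.83 in³.
x_c = 2100698.03/27487.75 = 76.42 in; y_c = 2580859.83/27487.75 = 93.89 in.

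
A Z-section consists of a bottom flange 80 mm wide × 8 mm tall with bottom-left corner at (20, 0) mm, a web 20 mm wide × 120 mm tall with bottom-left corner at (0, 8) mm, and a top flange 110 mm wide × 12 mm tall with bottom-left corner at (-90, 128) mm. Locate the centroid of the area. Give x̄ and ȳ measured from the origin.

x̄ = 3.72 mm, ȳ = 78.59 mm

Part | A | x̄ᵢ | ȳᵢ | A·x̄ᵢ | A·ȳᵢ
bottom flange | 640.00 | 60.00 | 4.00 | 38400.00 | 2560.00
web | 2400.00 | 10.00 | 68.00 | 24000.00 | 163200.00
top flange | 1320.00 | -35.00 | 134.00 | -46200.00 | 176880.00
Σ | 4360.00 |  |  | 16200.00 | 342640.00
x̄ = 16200.00 / 4360.00 = 3.72 mm
ȳ = 342640.00 / 4360.00 = 78.59 mm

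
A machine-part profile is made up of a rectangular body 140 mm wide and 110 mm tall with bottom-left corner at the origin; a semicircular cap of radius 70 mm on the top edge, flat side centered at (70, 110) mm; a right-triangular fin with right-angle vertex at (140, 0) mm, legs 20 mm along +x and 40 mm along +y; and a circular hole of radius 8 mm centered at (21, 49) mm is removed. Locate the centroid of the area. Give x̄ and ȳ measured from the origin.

Part | A | x̄ᵢ | ȳᵢ | A·x̄ᵢ | A·ȳᵢ
rectangular body | 15400.00 | 70.00 | 55.00 | 1078000.00 | 847000.00
semicircular top | 7696.90 | 70.00 | 139.71 | 538783.14 | 1075325.89
triangular fin | 400.00 | 146.67 | 13.33 | 58666.67 | 5333.33
hole | -201.06 | 21.00 | 49.00 | -4222.30 | -9852.03
Σ | 23295.84 |  |  | 1671227.51 | 1917807.19
x̄ = 1671227.51 / 23295.84 = 71.74 mm
ȳ = 1917807.19 / 23295.84 = 82.32 mm

x̄ = 71.74 mm, ȳ = 82.32 mm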